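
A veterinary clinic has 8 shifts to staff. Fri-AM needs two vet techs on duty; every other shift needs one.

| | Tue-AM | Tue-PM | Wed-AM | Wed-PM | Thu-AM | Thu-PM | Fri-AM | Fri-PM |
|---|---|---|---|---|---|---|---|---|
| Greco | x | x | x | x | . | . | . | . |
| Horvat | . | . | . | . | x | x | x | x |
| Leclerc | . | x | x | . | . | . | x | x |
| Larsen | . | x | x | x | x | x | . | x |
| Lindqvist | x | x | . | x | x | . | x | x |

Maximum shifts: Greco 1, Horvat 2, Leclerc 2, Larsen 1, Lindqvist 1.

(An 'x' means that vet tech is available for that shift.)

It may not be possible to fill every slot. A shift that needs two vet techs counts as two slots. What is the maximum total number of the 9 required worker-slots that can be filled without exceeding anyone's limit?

Total capacity across all vet techs is 1+2+2+1+1 = 7, and 9 slots are needed, so at most 7 can be filled.
An assignment achieving 7: Tue-AM→Greco, Wed-AM→Leclerc, Wed-PM→Larsen, Thu-AM→Horvat, Thu-PM→Horvat, Fri-AM→Leclerc+Lindqvist.
Loads: Greco 1/1, Horvat 2/2, Leclerc 2/2, Larsen 1/1, Lindqvist 1/1.

7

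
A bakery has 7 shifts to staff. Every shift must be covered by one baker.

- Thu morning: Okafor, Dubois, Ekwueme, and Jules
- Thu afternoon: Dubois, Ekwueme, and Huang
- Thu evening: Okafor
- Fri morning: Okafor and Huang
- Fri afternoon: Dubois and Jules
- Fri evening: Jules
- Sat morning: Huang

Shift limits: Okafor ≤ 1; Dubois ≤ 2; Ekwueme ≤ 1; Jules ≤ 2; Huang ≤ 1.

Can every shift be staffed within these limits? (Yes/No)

Total capacity is 7 and 7 slots are needed, so capacity alone doesn't rule it out.
Shifts {Thu evening, Fri morning, Sat morning} need 3 worker-slots in total, but the bakers available for any of those shifts (Okafor and Huang) can supply at most 2 among them. So no valid schedule exists.

No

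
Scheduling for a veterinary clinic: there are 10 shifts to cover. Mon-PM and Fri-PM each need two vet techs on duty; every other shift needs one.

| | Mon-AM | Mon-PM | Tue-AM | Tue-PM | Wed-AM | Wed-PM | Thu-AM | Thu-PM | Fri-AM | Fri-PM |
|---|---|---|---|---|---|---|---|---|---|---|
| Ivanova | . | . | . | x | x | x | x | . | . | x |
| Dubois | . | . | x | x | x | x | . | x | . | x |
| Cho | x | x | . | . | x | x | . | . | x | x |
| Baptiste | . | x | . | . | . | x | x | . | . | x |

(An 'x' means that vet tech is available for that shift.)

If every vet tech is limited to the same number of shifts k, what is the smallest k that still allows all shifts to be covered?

With 4 vet techs and 12 worker-slots to fill, someone must work at least ⌈12/4⌉ = 3 shifts, so k ≥ 3.
k = 3 works: Mon-AM→Cho, Mon-PM→Cho+Baptiste, Tue-AM→Dubois, Tue-PM→Ivanova, Wed-AM→Ivanova, Wed-PM→Baptiste, Thu-AM→Ivanova, Thu-PM→Dubois, Fri-AM→Cho, Fri-PM→Dubois+Baptiste.
Loads: Ivanova 3, Dubois 3, Cho 3, Baptiste 3 — all ≤ 3.

3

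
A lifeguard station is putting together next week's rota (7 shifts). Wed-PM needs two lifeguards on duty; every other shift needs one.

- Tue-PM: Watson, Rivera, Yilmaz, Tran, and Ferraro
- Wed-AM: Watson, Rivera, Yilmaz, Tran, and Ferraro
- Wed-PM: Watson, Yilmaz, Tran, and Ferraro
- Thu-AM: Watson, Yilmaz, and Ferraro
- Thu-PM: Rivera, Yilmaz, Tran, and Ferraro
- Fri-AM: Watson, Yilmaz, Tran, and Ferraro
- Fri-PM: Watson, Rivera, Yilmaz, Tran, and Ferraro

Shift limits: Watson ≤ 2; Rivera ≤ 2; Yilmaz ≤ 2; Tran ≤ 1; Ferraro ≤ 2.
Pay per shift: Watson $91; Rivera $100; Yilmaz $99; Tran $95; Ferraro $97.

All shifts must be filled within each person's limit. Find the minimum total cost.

Picking the cheapest available lifeguard for each shift independently would cost $736, but that ignores the shift limits.
An optimal schedule: Tue-PM→Ferraro, Wed-AM→Yilmaz, Wed-PM→Ferraro+Yilmaz, Thu-AM→Watson, Thu-PM→Tran, Fri-AM→Watson, Fri-PM→Rivera.
Total: 97 + 99 + 97 + 99 + 91 + 95 + 91 + 100 = $769.

$769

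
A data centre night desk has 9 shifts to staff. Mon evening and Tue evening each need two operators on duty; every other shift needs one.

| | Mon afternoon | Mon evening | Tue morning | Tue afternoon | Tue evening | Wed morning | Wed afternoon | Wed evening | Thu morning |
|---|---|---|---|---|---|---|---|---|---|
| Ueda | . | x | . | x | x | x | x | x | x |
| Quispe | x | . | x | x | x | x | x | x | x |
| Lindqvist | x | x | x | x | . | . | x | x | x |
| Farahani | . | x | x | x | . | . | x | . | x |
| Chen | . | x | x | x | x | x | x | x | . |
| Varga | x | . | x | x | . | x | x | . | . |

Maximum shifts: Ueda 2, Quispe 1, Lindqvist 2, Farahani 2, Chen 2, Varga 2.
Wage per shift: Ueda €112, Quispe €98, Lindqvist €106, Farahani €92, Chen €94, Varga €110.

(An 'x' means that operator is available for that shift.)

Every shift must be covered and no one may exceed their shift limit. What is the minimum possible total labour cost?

Picking the cheapest available operator for each shift independently would cost €1032, but that ignores the shift limits.
An optimal schedule: Mon afternoon→Quispe, Mon evening→Farahani+Chen, Tue morning→Farahani, Tue afternoon→Varga, Tue evening→Ueda+Chen, Wed morning→Ueda, Wed afternoon→Varga, Wed evening→Lindqvist, Thu morning→Lindqvist.
Total: 98 + 92 + 94 + 92 + 110 + 112 + 94 + 112 + 110 + 106 + 106 = €1126.

€1126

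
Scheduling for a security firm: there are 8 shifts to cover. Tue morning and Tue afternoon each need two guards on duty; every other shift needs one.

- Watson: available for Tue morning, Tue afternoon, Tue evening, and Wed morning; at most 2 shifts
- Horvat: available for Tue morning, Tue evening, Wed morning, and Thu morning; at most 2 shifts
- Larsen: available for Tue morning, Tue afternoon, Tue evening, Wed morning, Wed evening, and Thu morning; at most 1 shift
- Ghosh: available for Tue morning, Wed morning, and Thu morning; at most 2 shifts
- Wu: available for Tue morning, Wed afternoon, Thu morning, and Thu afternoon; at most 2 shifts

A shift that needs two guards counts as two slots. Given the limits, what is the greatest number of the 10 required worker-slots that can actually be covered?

Total capacity across all guards is 2+2+1+2+2 = 9, and 10 slots are needed, so at most 9 can be filled.
An assignment achieving 9: Tue morning→Horvat+Ghosh, Tue afternoon→Watson, Tue evening→Watson, Wed morning→Horvat, Wed afternoon→Wu, Wed evening→Larsen, Thu morning→Ghosh, Thu afternoon→Wu.
Loads: Watson 2/2, Horvat 2/2, Larsen 1/1, Ghosh 2/2, Wu 2/2.

9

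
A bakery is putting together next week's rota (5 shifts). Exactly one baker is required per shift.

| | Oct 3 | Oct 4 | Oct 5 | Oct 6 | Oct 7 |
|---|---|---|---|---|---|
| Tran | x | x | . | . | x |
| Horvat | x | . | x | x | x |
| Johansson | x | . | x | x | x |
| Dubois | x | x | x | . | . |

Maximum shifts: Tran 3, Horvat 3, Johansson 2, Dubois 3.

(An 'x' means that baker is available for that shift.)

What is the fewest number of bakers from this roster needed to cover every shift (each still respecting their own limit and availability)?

2

5 slots to fill and no one can take more than 3, so at least ⌈5/3⌉ = 2 bakers are needed.
Tran and Horvat alone can cover everything: Oct 3→Tran, Oct 4→Tran, Oct 5→Horvat, Oct 6→Horvat, Oct 7→Tran.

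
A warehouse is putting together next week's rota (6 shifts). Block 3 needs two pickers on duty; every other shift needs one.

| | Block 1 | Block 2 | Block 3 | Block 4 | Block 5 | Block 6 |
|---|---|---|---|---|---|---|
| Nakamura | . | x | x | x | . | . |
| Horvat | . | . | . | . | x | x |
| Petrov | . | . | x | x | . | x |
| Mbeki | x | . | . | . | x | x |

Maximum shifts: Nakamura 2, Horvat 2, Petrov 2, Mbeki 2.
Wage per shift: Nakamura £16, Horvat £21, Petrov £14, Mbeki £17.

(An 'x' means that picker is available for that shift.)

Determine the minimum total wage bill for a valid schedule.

£115

Block 1 can only be covered by Mbeki, so that assignment is forced.
Block 2 can only be covered by Nakamura, so that assignment is forced.
Block 3 can only be covered by Nakamura and Petrov, so that assignment is forced.
Picking the cheapest available picker for each shift independently would cost £108, but that ignores the shift limits.
An optimal schedule: Block 1→Mbeki, Block 2→Nakamura, Block 3→Petrov+Nakamura, Block 4→Petrov, Block 5→Mbeki, Block 6→Horvat.
Total: 17 + 16 + 14 + 16 + 14 + 17 + 21 = £115.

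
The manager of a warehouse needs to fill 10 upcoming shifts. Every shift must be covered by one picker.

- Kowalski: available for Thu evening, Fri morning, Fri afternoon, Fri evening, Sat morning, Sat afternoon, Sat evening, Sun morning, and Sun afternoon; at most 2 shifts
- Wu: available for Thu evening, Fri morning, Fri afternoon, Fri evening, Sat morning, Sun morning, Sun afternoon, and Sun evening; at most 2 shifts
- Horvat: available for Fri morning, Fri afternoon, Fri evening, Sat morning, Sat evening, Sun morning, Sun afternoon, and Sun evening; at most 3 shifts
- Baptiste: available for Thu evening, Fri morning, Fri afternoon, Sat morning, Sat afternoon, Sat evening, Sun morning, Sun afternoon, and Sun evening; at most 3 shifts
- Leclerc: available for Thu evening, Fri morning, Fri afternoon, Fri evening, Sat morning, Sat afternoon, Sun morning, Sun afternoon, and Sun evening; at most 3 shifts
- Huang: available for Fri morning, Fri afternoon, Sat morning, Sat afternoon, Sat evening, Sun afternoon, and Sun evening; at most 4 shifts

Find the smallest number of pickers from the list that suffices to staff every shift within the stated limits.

10 slots to fill and no one can take more than 4, so at least ⌈10/4⌉ = 3 pickers are needed.
Horvat, Baptiste, and Huang alone can cover everything: Thu evening→Baptiste, Fri morning→Horvat, Fri afternoon→Baptiste, Fri evening→Horvat, Sat morning→Huang, Sat afternoon→Baptiste, Sat evening→Huang, Sun morning→Horvat, Sun afternoon→Huang, Sun evening→Huang.

3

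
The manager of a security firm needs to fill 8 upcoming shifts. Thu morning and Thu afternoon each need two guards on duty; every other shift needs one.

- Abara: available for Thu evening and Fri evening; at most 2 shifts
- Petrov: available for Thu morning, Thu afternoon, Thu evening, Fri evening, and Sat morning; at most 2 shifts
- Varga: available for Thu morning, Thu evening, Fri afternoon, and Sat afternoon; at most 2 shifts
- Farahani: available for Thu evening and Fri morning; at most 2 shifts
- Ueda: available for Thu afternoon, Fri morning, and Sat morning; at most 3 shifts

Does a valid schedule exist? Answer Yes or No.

Total capacity is 11 and 10 slots are needed, so capacity alone doesn't rule it out.
Shifts {Thu morning, Fri afternoon, Sat afternoon} need 4 worker-slots in total, but the guards available for any of those shifts (Petrov and Varga) can supply at most 3 among them. So no valid schedule exists.

No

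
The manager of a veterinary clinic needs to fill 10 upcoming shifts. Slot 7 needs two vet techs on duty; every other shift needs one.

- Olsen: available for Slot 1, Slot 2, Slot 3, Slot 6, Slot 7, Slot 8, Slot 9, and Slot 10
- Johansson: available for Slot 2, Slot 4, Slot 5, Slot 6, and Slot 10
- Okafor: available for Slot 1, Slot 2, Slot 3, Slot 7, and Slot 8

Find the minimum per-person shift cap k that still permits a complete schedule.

4

With 3 vet techs and 11 worker-slots to fill, someone must work at least ⌈11/3⌉ = 4 shifts, so k ≥ 4.
k = 4 works: Slot 1→Olsen, Slot 2→Okafor, Slot 3→Olsen, Slot 4→Johansson, Slot 5→Johansson, Slot 6→Johansson, Slot 7→Olsen+Okafor, Slot 8→Okafor, Slot 9→Olsen, Slot 10→Johansson.
Loads: Olsen 4, Johansson 4, Okafor 3 — all ≤ 4.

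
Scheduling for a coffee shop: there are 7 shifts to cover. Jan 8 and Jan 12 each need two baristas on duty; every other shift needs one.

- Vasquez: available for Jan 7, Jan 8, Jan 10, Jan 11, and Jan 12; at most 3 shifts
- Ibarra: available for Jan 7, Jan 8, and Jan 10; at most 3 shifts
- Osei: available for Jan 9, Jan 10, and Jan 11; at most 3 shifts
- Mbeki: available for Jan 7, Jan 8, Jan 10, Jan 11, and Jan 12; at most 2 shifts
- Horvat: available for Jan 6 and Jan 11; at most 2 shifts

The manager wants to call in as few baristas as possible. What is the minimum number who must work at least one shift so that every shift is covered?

4

9 slots to fill and no one can take more than 3, so at least ⌈9/3⌉ = 3 baristas are needed.
Shifts {Jan 6, Jan 8, Jan 9} need 4 slots, but among the baristas available for them (Vasquez, Ibarra, Osei, Mbeki, and Horvat) any 3 together supply at most 3. So 3 baristas are not enough.
Vasquez, Osei, Mbeki, and Horvat alone can cover everything: Jan 6→Horvat, Jan 7→Vasquez, Jan 8→Vasquez+Mbeki, Jan 9→Osei, Jan 10→Osei, Jan 11→Osei, Jan 12→Vasquez+Mbeki.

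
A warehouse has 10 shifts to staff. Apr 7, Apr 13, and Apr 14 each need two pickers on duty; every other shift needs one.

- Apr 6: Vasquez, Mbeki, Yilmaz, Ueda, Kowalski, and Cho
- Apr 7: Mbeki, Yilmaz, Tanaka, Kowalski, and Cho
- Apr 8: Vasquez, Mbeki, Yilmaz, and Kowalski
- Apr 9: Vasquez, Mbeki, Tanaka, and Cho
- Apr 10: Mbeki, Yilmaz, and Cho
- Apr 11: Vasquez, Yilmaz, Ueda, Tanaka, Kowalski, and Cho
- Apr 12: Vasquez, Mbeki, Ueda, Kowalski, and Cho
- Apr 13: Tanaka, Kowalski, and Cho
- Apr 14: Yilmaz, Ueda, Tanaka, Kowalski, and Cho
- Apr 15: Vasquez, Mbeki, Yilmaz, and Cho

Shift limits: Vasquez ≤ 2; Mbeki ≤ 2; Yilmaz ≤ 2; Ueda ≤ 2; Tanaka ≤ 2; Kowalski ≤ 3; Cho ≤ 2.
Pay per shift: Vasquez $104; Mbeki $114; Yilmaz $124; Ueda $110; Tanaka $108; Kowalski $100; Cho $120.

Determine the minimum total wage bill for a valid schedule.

$1412

Picking the cheapest available picker for each shift independently would cost $1346, but that ignores the shift limits.
An optimal schedule: Apr 6→Ueda, Apr 7→Mbeki+Cho, Apr 8→Kowalski, Apr 9→Vasquez, Apr 10→Mbeki, Apr 11→Tanaka, Apr 12→Kowalski, Apr 13→Kowalski+Tanaka, Apr 14→Ueda+Cho, Apr 15→Vasquez.
Total: 110 + 114 + 120 + 100 + 104 + 114 + 108 + 100 + 100 + 108 + 110 + 120 + 104 = $1412.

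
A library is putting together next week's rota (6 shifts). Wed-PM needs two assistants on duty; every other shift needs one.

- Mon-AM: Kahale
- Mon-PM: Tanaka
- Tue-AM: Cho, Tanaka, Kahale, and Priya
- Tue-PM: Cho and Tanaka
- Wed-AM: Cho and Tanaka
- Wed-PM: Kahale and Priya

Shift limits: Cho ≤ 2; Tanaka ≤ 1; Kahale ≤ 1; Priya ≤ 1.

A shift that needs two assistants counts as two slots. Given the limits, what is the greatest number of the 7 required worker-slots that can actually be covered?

5

Total capacity across all assistants is 2+1+1+1 = 5, and 7 slots are needed, so at most 5 can be filled.
An assignment achieving 5: Mon-AM→Kahale, Mon-PM→Tanaka, Tue-PM→Cho, Wed-AM→Cho, Wed-PM→Priya.
Loads: Cho 2/2, Tanaka 1/1, Kahale 1/1, Priya 1/1.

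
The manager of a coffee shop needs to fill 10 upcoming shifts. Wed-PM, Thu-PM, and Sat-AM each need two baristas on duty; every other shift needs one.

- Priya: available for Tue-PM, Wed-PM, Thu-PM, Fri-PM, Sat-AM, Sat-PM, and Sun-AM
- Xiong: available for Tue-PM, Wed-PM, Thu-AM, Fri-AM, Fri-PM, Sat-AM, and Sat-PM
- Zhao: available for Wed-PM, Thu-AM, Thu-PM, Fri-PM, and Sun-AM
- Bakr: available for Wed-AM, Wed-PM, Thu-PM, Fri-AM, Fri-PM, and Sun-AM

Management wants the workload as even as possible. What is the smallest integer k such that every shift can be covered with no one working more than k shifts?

With 4 baristas and 13 worker-slots to fill, someone must work at least ⌈13/4⌉ = 4 shifts, so k ≥ 4.
k = 4 works: Tue-PM→Priya, Wed-AM→Bakr, Wed-PM→Zhao+Bakr, Thu-AM→Xiong, Thu-PM→Priya+Zhao, Fri-AM→Xiong, Fri-PM→Xiong, Sat-AM→Priya+Xiong, Sat-PM→Priya, Sun-AM→Zhao.
Loads: Priya 4, Xiong 4, Zhao 3, Bakr 2 — all ≤ 4.

4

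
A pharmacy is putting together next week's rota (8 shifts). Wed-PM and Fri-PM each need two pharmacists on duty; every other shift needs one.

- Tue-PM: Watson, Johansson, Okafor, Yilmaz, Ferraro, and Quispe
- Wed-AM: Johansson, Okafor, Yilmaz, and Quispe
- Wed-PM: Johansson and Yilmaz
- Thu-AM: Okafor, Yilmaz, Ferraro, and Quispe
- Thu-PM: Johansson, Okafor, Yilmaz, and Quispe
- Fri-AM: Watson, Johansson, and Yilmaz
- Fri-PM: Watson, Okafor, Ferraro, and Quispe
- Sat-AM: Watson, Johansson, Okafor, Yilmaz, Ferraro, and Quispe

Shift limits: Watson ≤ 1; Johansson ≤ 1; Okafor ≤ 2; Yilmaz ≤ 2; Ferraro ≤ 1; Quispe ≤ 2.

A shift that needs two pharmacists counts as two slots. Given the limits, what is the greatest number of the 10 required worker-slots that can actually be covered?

Total capacity across all pharmacists is 1+1+2+2+1+2 = 9, and 10 slots are needed, so at most 9 can be filled.
An assignment achieving 9: Tue-PM→Quispe, Wed-AM→Okafor, Wed-PM→Johansson+Yilmaz, Thu-AM→Okafor, Thu-PM→Yilmaz, Fri-AM→Watson, Fri-PM→Ferraro+Quispe.
Loads: Watson 1/1, Johansson 1/1, Okafor 2/2, Yilmaz 2/2, Ferraro 1/1, Quispe 2/2.

9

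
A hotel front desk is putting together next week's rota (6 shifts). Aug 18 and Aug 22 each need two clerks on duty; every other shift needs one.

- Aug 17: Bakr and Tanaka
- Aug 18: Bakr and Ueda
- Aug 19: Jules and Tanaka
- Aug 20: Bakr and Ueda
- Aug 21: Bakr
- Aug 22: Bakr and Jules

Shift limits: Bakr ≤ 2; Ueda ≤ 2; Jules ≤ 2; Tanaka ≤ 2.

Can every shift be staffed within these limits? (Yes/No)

No

Total capacity is 8 and 8 slots are needed, so capacity alone doesn't rule it out.
Shifts {Aug 18, Aug 21, Aug 22} need 5 worker-slots in total, but the clerks available for any of those shifts (Bakr, Ueda, and Jules) can supply at most 4 among them. So no valid schedule exists.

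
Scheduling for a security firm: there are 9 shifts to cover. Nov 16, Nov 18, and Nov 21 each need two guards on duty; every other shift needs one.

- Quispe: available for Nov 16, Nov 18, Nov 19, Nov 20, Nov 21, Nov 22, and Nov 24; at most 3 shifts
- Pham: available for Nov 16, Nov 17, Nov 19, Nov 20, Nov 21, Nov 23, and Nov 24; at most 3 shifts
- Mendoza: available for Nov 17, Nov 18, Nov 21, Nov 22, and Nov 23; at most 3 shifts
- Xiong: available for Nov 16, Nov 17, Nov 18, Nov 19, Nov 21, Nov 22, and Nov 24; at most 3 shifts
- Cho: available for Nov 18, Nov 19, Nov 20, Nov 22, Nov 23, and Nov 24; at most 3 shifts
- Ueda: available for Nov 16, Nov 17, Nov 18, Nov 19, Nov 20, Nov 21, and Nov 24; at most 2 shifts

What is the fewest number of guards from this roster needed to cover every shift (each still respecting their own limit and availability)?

4

12 slots to fill and no one can take more than 3, so at least ⌈12/3⌉ = 4 guards are needed.
Quispe, Pham, Mendoza, and Xiong alone can cover everything: Nov 16→Quispe+Pham, Nov 17→Pham, Nov 18→Quispe+Mendoza, Nov 19→Xiong, Nov 20→Quispe, Nov 21→Mendoza+Xiong, Nov 22→Mendoza, Nov 23→Pham, Nov 24→Xiong.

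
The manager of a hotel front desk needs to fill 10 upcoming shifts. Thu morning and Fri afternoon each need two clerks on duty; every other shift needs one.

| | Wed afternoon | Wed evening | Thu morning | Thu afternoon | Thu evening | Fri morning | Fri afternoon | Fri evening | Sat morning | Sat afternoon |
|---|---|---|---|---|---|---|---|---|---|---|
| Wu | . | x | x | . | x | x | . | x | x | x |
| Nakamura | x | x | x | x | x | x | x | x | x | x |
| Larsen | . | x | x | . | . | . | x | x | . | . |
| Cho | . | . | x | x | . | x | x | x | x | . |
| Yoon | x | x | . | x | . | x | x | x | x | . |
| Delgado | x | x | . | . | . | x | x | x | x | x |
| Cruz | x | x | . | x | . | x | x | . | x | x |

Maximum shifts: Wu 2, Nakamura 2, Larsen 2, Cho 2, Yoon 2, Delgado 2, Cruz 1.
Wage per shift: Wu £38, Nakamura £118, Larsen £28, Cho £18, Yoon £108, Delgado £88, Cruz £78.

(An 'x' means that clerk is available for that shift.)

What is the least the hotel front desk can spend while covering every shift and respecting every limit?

Picking the cheapest available clerk for each shift independently would cost £346, but that ignores the shift limits.
An optimal schedule: Wed afternoon→Cruz, Wed evening→Larsen, Thu morning→Cho+Larsen, Thu afternoon→Cho, Thu evening→Wu, Fri morning→Delgado, Fri afternoon→Yoon+Nakamura, Fri evening→Delgado, Sat morning→Yoon, Sat afternoon→Wu.
Total: 78 + 28 + 18 + 28 + 18 + 38 + 88 + 108 + 118 + 88 + 108 + 38 = £756.

£756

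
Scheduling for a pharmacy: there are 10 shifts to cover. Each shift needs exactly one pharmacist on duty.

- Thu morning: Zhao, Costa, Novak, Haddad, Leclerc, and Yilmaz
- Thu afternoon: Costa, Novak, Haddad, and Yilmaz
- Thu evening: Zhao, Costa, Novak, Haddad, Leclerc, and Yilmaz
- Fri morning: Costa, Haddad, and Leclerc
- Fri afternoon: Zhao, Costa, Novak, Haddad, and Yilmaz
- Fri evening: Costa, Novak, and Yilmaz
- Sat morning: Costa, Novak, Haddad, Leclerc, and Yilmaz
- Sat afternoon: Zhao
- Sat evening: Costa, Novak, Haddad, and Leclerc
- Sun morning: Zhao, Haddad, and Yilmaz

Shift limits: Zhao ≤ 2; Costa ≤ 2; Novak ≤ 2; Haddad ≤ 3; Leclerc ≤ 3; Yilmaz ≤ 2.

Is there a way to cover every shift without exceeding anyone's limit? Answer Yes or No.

Yes

Sat afternoon can only be covered by Zhao, so that assignment is forced.
One valid schedule: Thu morning→Haddad, Thu afternoon→Novak, Thu evening→Leclerc, Fri morning→Costa, Fri afternoon→Haddad, Fri evening→Costa, Sat morning→Haddad, Sat afternoon→Zhao, Sat evening→Novak, Sun morning→Zhao.
Loads: Zhao 2/2, Costa 2/2, Novak 2/2, Haddad 3/3, Leclerc 1/3, Yilmaz 0/2 — all within limits.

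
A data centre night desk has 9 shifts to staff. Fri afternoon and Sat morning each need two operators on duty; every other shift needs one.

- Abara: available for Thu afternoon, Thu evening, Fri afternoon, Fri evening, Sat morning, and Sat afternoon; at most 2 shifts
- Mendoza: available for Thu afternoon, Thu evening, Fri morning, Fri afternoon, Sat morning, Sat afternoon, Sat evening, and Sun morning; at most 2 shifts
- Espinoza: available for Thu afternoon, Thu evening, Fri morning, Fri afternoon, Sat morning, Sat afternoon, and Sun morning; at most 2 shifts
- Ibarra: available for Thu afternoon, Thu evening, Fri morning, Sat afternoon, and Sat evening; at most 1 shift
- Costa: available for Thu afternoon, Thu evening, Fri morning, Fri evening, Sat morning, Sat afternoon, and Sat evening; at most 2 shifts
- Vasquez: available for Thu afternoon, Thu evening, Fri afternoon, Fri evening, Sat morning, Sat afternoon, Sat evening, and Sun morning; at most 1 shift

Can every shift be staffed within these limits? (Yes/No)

Total capacity is 2+2+2+1+2+1 = 10 but 11 worker-slots are needed — infeasible.

No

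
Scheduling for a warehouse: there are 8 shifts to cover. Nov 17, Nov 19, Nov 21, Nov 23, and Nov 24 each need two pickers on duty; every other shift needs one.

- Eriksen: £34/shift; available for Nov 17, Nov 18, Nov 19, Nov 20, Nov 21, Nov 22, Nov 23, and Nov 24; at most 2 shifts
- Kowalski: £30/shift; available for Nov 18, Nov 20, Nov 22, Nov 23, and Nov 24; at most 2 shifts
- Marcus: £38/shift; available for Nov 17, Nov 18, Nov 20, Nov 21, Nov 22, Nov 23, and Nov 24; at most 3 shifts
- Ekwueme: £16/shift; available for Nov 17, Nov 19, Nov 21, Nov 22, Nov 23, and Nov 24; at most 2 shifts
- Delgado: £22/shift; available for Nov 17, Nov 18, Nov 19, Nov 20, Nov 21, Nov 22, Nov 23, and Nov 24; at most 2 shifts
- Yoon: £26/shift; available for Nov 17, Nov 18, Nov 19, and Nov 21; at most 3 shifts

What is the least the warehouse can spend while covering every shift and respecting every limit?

£358

Picking the cheapest available picker for each shift independently would cost £250, but that ignores the shift limits.
An optimal schedule: Nov 17→Yoon+Eriksen, Nov 18→Delgado, Nov 19→Ekwueme+Yoon, Nov 20→Delgado, Nov 21→Yoon+Eriksen, Nov 22→Ekwueme, Nov 23→Kowalski+Marcus, Nov 24→Kowalski+Marcus.
Total: 26 + 34 + 22 + 16 + 26 + 22 + 26 + 34 + 16 + 30 + 38 + 30 + 38 = £358.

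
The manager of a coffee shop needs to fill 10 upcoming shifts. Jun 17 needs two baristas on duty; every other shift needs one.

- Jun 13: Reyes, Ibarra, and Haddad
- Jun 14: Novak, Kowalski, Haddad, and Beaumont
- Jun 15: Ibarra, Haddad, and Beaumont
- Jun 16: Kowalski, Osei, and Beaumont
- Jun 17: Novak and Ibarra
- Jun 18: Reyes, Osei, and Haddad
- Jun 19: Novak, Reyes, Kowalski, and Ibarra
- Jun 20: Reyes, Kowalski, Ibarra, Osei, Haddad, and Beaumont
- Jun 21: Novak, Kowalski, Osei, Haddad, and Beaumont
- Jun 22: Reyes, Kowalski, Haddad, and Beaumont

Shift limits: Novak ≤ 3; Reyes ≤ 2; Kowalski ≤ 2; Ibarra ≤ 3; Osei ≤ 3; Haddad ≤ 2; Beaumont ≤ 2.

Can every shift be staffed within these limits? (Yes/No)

Yes

Jun 17 can only be covered by Novak and Ibarra, so that assignment is forced.
One valid schedule: Jun 13→Reyes, Jun 14→Novak, Jun 15→Ibarra, Jun 16→Kowalski, Jun 17→Novak+Ibarra, Jun 18→Reyes, Jun 19→Novak, Jun 20→Ibarra, Jun 21→Osei, Jun 22→Kowalski.
Loads: Novak 3/3, Reyes 2/2, Kowalski 2/2, Ibarra 3/3, Osei 1/3, Haddad 0/2, Beaumont 0/2 — all within limits.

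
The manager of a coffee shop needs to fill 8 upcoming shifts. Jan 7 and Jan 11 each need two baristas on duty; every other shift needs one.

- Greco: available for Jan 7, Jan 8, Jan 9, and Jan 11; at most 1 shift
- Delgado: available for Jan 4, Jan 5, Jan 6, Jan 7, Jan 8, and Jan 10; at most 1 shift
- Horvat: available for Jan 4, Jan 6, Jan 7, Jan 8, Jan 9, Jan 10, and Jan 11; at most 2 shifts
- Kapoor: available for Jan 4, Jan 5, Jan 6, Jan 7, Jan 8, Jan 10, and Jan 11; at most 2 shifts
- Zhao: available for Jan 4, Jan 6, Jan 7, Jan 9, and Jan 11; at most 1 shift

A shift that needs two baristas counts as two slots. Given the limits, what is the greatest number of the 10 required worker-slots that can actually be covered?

7

Total capacity across all baristas is 1+1+2+2+1 = 7, and 10 slots are needed, so at most 7 can be filled.
An assignment achieving 7: Jan 4→Horvat, Jan 5→Delgado, Jan 6→Kapoor, Jan 8→Kapoor, Jan 9→Greco, Jan 10→Horvat, Jan 11→Zhao.
Loads: Greco 1/1, Delgado 1/1, Horvat 2/2, Kapoor 2/2, Zhao 1/1.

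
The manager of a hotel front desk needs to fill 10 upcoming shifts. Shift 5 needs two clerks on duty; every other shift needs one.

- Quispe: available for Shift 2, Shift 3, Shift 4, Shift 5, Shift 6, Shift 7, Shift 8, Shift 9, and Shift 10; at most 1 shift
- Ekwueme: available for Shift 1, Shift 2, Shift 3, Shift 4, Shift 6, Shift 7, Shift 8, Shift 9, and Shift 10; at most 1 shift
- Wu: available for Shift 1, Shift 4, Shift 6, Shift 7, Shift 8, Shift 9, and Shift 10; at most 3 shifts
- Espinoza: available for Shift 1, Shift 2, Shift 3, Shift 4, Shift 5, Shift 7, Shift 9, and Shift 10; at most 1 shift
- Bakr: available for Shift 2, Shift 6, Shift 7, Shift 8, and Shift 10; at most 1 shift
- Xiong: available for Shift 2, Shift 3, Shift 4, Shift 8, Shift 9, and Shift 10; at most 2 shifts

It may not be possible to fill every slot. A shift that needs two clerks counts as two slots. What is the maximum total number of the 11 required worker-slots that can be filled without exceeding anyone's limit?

9

Total capacity across all clerks is 1+1+3+1+1+2 = 9, and 11 slots are needed, so at most 9 can be filled.
An assignment achieving 9: Shift 1→Ekwueme, Shift 2→Bakr, Shift 3→Xiong, Shift 4→Wu, Shift 5→Quispe+Espinoza, Shift 6→Wu, Shift 7→Wu, Shift 8→Xiong.
Loads: Quispe 1/1, Ekwueme 1/1, Wu 3/3, Espinoza 1/1, Bakr 1/1, Xiong 2/2.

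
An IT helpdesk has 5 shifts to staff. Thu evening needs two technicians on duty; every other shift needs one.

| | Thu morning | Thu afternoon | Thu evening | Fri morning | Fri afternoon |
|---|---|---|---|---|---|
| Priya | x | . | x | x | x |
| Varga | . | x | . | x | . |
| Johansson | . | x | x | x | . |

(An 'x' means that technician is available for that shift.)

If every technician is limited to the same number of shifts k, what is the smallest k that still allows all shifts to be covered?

3

With 3 technicians and 6 worker-slots to fill, someone must work at least ⌈6/3⌉ = 2 shifts, so k ≥ 2.
k = 2 fails: Shifts {Thu morning, Thu evening, Fri afternoon} need 4 worker-slots in total, but the technicians available for any of those shifts (Priya and Johansson) can supply at most 3 among them. So no valid schedule exists.
k = 3 works: Thu morning→Priya, Thu afternoon→Varga, Thu evening→Priya+Johansson, Fri morning→Varga, Fri afternoon→Priya.
Loads: Priya 3, Varga 2, Johansson 1 — all ≤ 3.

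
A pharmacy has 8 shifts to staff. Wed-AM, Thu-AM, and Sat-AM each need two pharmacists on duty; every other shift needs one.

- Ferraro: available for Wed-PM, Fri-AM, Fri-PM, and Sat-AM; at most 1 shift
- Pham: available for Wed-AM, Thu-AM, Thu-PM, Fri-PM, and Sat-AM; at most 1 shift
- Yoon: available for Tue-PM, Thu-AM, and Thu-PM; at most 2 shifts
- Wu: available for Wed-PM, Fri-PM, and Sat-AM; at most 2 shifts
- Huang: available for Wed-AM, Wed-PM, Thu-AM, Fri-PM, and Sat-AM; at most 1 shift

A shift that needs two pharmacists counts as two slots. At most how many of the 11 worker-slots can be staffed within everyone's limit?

Total capacity across all pharmacists is 1+1+2+2+1 = 7, and 11 slots are needed, so at most 7 can be filled.
An assignment achieving 7: Tue-PM→Yoon, Wed-AM→Pham+Huang, Wed-PM→Wu, Thu-PM→Yoon, Fri-AM→Ferraro, Fri-PM→Wu.
Loads: Ferraro 1/1, Pham 1/1, Yoon 2/2, Wu 2/2, Huang 1/1.

7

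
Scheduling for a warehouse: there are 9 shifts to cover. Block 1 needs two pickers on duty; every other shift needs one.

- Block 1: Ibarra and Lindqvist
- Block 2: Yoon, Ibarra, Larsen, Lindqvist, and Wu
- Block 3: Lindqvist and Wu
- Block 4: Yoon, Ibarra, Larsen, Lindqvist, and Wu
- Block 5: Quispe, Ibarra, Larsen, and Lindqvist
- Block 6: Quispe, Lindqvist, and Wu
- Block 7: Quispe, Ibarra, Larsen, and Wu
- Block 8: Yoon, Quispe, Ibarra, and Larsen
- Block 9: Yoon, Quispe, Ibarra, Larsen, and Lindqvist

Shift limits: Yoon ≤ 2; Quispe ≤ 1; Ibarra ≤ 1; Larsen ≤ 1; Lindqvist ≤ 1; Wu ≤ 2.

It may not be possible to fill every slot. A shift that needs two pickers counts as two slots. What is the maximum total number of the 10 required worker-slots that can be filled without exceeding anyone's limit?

8

Total capacity across all pickers is 2+1+1+1+1+2 = 8, and 10 slots are needed, so at most 8 can be filled.
An assignment achieving 8: Block 1→Ibarra+Lindqvist, Block 2→Yoon, Block 3→Wu, Block 5→Larsen, Block 6→Quispe, Block 7→Wu, Block 8→Yoon.
Loads: Yoon 2/2, Quispe 1/1, Ibarra 1/1, Larsen 1/1, Lindqvist 1/1, Wu 2/2.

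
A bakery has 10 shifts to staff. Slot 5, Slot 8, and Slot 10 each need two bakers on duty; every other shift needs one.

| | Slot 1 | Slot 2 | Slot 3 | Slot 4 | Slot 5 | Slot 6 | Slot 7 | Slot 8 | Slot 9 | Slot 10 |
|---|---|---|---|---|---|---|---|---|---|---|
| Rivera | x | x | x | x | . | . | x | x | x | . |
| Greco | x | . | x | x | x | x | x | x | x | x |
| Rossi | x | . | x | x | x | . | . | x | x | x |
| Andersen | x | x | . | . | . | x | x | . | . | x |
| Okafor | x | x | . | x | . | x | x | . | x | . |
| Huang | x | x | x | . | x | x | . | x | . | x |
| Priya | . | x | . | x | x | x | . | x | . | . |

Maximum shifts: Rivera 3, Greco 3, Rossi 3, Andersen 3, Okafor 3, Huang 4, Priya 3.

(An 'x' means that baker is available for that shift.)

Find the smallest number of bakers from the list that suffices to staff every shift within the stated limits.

4

13 slots to fill and no one can take more than 4, so at least ⌈13/4⌉ = 4 bakers are needed.
Rivera, Greco, Rossi, and Huang alone can cover everything: Slot 1→Huang, Slot 2→Rivera, Slot 3→Huang, Slot 4→Rivera, Slot 5→Greco+Rossi, Slot 6→Greco, Slot 7→Rivera, Slot 8→Rossi+Huang, Slot 9→Greco, Slot 10→Rossi+Huang.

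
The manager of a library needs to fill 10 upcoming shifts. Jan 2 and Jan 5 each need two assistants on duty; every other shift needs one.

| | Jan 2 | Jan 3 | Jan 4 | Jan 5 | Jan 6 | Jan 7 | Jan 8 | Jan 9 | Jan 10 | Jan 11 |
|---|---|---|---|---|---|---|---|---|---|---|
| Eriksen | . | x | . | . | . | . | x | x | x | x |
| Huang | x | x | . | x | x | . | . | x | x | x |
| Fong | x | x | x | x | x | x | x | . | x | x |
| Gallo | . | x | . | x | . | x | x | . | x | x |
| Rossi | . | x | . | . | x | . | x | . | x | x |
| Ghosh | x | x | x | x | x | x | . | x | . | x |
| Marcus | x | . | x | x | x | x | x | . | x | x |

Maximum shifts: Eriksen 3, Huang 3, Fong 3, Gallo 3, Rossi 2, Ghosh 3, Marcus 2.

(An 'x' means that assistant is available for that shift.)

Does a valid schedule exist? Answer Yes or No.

One valid schedule: Jan 2→Huang+Fong, Jan 3→Eriksen, Jan 4→Fong, Jan 5→Gallo+Ghosh, Jan 6→Huang, Jan 7→Fong, Jan 8→Eriksen, Jan 9→Eriksen, Jan 10→Huang, Jan 11→Gallo.
Loads: Eriksen 3/3, Huang 3/3, Fong 3/3, Gallo 2/3, Rossi 0/2, Ghosh 1/3, Marcus 0/2 — all within limits.

Yes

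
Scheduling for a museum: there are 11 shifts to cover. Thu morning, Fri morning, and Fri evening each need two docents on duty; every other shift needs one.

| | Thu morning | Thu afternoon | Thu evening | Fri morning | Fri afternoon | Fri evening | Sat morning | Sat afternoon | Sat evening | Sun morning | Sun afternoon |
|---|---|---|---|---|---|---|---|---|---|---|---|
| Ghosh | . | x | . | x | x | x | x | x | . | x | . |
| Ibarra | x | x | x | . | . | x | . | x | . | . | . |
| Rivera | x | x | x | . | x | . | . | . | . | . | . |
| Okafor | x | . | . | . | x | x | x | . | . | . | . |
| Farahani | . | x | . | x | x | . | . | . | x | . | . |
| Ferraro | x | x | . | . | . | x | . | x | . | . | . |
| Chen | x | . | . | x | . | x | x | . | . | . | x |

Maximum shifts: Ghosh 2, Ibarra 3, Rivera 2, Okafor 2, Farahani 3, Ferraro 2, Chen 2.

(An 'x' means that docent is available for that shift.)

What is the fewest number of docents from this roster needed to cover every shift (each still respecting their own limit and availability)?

6

14 slots to fill and no one can take more than 3, so at least ⌈14/3⌉ = 5 docents are needed.
Any 5 docents together have capacity at most 3+3+2+2+2 = 12 < 14 slots, so 5 can never suffice.
Ghosh, Ibarra, Rivera, Okafor, Farahani, and Chen alone can cover everything: Thu morning→Ibarra+Rivera, Thu afternoon→Rivera, Thu evening→Ibarra, Fri morning→Farahani+Chen, Fri afternoon→Farahani, Fri evening→Ibarra+Okafor, Sat morning→Okafor, Sat afternoon→Ghosh, Sat evening→Farahani, Sun morning→Ghosh, Sun afternoon→Chen.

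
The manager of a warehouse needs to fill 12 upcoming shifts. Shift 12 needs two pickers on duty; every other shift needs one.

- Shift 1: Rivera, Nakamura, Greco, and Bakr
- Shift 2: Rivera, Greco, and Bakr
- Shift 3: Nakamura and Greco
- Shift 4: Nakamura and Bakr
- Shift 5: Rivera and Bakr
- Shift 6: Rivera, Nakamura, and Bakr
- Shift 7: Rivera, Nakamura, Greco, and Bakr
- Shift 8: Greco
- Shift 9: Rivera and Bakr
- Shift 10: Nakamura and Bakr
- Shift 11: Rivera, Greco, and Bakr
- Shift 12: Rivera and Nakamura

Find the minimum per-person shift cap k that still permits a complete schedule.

With 4 pickers and 13 worker-slots to fill, someone must work at least ⌈13/4⌉ = 4 shifts, so k ≥ 4.
k = 4 works: Shift 1→Greco, Shift 2→Rivera, Shift 3→Nakamura, Shift 4→Nakamura, Shift 5→Rivera, Shift 6→Bakr, Shift 7→Greco, Shift 8→Greco, Shift 9→Rivera, Shift 10→Nakamura, Shift 11→Greco, Shift 12→Rivera+Nakamura.
Loads: Rivera 4, Nakamura 4, Greco 4, Bakr 1 — all ≤ 4.

4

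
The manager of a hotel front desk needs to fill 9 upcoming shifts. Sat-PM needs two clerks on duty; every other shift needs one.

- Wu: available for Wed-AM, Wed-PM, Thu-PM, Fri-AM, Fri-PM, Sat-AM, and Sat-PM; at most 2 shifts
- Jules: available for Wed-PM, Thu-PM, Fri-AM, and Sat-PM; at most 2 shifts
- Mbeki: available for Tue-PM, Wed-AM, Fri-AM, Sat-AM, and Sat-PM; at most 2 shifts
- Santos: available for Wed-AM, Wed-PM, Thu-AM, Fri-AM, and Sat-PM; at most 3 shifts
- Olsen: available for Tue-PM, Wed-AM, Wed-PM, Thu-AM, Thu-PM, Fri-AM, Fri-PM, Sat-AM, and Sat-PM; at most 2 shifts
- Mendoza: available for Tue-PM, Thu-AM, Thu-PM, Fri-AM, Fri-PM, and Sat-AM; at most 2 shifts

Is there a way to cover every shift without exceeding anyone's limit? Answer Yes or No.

Yes

One valid schedule: Tue-PM→Mbeki, Wed-AM→Wu, Wed-PM→Jules, Thu-AM→Santos, Thu-PM→Jules, Fri-AM→Santos, Fri-PM→Wu, Sat-AM→Mbeki, Sat-PM→Santos+Olsen.
Loads: Wu 2/2, Jules 2/2, Mbeki 2/2, Santos 3/3, Olsen 1/2, Mendoza 0/2 — all within limits.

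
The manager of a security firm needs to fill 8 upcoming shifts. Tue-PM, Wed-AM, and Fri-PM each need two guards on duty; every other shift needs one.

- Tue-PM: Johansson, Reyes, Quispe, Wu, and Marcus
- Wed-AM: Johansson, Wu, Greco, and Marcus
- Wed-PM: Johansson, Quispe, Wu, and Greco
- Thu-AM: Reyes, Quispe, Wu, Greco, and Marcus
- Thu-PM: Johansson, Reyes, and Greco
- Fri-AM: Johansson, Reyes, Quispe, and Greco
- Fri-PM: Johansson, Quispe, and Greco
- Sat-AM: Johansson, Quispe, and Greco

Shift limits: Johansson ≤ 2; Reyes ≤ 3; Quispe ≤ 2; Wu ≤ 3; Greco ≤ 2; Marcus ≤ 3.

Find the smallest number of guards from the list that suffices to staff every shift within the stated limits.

11 slots to fill and no one can take more than 3, so at least ⌈11/3⌉ = 4 guards are needed.
No set of 4 guards can cover every shift (each such set leaves at least one shift with no one available or exceeds a cap).
Johansson, Reyes, Quispe, Wu, and Greco alone can cover everything: Tue-PM→Reyes+Wu, Wed-AM→Johansson+Wu, Wed-PM→Wu, Thu-AM→Reyes, Thu-PM→Johansson, Fri-AM→Reyes, Fri-PM→Quispe+Greco, Sat-AM→Quispe.

5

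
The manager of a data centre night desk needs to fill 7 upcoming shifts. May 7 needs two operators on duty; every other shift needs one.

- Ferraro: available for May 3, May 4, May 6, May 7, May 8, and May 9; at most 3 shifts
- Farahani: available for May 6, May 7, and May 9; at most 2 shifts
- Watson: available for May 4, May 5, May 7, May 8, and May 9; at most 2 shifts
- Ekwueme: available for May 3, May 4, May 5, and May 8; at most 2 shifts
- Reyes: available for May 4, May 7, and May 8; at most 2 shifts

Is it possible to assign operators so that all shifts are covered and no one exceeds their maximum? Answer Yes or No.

One valid schedule: May 3→Ferraro, May 4→Watson, May 5→Watson, May 6→Ferraro, May 7→Farahani+Reyes, May 8→Ekwueme, May 9→Ferraro.
Loads: Ferraro 3/3, Farahani 1/2, Watson 2/2, Ekwueme 1/2, Reyes 1/2 — all within limits.

Yes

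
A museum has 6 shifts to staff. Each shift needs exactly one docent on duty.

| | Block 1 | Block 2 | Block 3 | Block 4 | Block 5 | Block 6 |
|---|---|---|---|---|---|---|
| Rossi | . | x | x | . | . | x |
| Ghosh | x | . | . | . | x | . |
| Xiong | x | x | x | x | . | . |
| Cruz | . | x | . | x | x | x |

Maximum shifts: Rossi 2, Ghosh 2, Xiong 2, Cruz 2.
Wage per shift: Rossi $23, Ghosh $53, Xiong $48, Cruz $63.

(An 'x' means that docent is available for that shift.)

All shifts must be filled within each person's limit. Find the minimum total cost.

Picking the cheapest available docent for each shift independently would cost $218, but that ignores the shift limits.
An optimal schedule: Block 1→Ghosh, Block 2→Xiong, Block 3→Rossi, Block 4→Xiong, Block 5→Ghosh, Block 6→Rossi.
Total: 53 + 48 + 23 + 48 + 53 + 23 = $248.

$248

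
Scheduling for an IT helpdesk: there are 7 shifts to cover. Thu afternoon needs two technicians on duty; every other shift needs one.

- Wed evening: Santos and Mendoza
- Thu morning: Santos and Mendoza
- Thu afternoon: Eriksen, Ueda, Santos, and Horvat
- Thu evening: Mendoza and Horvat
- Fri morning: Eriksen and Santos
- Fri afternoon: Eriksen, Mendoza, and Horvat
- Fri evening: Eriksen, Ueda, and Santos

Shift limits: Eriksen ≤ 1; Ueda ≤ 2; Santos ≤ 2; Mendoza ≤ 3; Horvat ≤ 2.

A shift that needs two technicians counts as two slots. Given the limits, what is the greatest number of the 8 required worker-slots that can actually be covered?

8

Total capacity across all technicians is 1+2+2+3+2 = 10, and 8 slots are needed, so at most 8 can be filled.
An assignment achieving 8: Wed evening→Santos, Thu morning→Santos, Thu afternoon→Ueda+Horvat, Thu evening→Mendoza, Fri morning→Eriksen, Fri afternoon→Mendoza, Fri evening→Ueda.
Loads: Eriksen 1/1, Ueda 2/2, Santos 2/2, Mendoza 2/3, Horvat 1/2.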